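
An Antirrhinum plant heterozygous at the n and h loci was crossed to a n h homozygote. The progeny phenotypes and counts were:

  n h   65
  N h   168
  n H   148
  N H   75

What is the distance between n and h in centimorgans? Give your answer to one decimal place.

30.7 centimorgans

The two most frequent classes, N h (168) and n H (148), are the parental types, so the F1 was N h / n H.
The recombinant classes are N H and n h: 75 + 65 = 140.
Recombination frequency = 140/456 = 0.3070 ≈ 30.7%, i.e. 30.7 centimorgans.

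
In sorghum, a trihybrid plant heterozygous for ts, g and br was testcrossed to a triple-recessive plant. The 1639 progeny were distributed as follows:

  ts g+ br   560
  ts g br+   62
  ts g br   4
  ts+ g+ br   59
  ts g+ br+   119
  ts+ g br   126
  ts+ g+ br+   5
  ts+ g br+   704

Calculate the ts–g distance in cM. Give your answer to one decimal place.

7.9 cM

The two most frequent reciprocal classes, ts+ g br+ and ts g+ br, are the parental types, so the F1 was ts+ g br+ / ts g+ br.
The two rarest classes, ts+ g+ br+ and ts g br, are the double crossovers. Comparing them with the parentals, only the g allele has switched, so g is the middle locus and the order is ts – g – br.
Crossovers in the ts–g interval produce the single-crossover classes ts g br+ and ts+ g+ br (62 + 59 = 121) plus the double crossovers (9).
RF(ts–g) = (121 + 9) / 1639 = 130/1639 = 0.0793 → 7.9 cM.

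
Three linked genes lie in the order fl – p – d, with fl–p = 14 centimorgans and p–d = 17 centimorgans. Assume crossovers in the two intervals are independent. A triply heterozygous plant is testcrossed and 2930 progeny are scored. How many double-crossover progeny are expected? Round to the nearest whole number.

70

Map distances give recombination frequencies of 0.140 and 0.170 for the two intervals.
With no interference, expected double-crossover frequency = 0.140 × 0.170 = 0.02380.
Expected number = 0.02380 × 2930 = 69.73 ≈ 70.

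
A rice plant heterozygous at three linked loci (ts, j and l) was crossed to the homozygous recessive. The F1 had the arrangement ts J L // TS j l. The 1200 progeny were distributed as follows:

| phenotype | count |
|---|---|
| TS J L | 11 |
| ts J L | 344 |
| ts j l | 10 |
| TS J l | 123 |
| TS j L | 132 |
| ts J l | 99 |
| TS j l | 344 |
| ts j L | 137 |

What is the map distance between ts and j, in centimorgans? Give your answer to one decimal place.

23.4 centimorgans

The two rarest classes, TS J L and ts j l, are the double crossovers. Comparing them with the parentals, only the ts allele has switched, so ts is the middle locus and the order is j – ts – l.
Crossovers in the j–ts interval produce the single-crossover classes ts j L and TS J l (137 + 123 = 260) plus the double crossovers (21).
RF(j–ts) = (260 + 21) / 1200 = 281/1200 = 0.2342 → 23.4 centimorgans.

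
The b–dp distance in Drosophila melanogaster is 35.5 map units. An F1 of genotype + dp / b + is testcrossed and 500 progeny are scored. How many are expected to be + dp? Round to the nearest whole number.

A map distance of 35.5 map units corresponds to a recombination frequency of 0.355.
The F1 is + dp / b +, so + dp is a parental gamete class with expected frequency (1 − r)/2 = 0.645/2 = 0.3225.
Expected number = 0.3225 × 500 = 161.25 ≈ 161.

161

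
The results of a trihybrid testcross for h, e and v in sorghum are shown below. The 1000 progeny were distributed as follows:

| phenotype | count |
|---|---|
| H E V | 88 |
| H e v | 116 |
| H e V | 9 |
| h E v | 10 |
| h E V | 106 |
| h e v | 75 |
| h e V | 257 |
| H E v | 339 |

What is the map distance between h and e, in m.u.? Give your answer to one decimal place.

24.1 m.u.

The two most frequent reciprocal classes, h e V and H E v, are the parental types, so the F1 was h e V / H E v.
The two rarest classes, H e V and h E v, are the double crossovers. Comparing them with the parentals, only the h allele has switched, so h is the middle locus and the order is e – h – v.
Crossovers in the e–h interval produce the single-crossover classes h E V and H e v (106 + 116 = 222) plus the double crossovers (19).
RF(e–h) = (222 + 19) / 1000 = 241/1000 = 0.2410 → 24.1 m.u.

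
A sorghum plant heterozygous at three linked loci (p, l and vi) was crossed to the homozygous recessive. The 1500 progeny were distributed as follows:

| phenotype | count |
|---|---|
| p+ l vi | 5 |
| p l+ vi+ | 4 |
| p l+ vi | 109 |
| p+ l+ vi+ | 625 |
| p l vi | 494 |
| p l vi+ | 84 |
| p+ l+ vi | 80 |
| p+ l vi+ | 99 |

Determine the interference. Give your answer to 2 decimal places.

0.64

The two most frequent reciprocal classes, p l vi and p+ l+ vi+, are the parental types, so the F1 was p l vi / p+ l+ vi+.
The two rarest classes, p+ l vi and p l+ vi+, are the double crossovers. Comparing them with the parentals, only the p allele has switched, so p is the middle locus and the order is vi – p – l.
vi–p: (164 + 9)/1500 = 0.1153; p–l: (208 + 9)/1500 = 0.1447.
Expected DCO frequency = 0.1153 × 0.1447 ≈ 0.01668; observed = 9/1500 ≈ 0.00600.
Coefficient of coincidence = 0.00600/0.01668 ≈ 0.36; interference = 1 − 0.36 = 0.64.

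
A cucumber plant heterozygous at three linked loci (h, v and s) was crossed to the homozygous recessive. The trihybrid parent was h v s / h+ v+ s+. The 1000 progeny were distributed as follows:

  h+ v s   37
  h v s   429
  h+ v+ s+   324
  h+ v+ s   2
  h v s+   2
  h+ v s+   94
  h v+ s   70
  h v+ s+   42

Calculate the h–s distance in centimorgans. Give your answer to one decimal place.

The two rarest classes, h v s+ and h+ v+ s, are the double crossovers. Comparing them with the parentals, only the s allele has switched, so s is the middle locus and the order is h – s – v.
Crossovers in the h–s interval produce the single-crossover classes h+ v s and h v+ s+ (37 + 42 = 79) plus the double crossovers (4).
RF(h–s) = (79 + 4) / 1000 = 83/1000 = 0.0830 → 8.3 centimorgans.

8.3 centimorgans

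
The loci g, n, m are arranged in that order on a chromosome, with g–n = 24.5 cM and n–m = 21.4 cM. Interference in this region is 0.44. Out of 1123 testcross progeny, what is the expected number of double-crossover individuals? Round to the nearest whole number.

Map distances give recombination frequencies of 0.245 and 0.214 for the two intervals.
With interference 0.44 (so coincidence = 0.56), expected double-crossover frequency = 0.245 × 0.214 × 0.56 = 0.02936.
Expected number = 0.02936 × 1123 = 32.97 ≈ 33.

33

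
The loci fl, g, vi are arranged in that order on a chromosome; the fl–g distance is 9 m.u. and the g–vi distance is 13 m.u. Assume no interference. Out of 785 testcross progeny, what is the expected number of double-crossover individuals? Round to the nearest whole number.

9

Map distances give recombination frequencies of 0.090 and 0.130 for the two intervals.
With no interference, expected double-crossover frequency = 0.090 × 0.130 = 0.01170.
Expected number = 0.01170 × 785 = 9.18 ≈ 9.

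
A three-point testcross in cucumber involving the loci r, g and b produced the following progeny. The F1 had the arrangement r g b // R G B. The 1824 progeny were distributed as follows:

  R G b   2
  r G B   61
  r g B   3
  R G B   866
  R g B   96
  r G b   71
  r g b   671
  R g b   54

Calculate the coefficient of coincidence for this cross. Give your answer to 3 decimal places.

The two rarest classes, r g B and R G b, are the double crossovers. Comparing them with the parentals, only the b allele has switched, so b is the middle locus and the order is r – b – g.
r–b: (115 + 5)/1824 = 0.0658; b–g: (167 + 5)/1824 = 0.0943.
Expected DCO frequency = 0.0658 × 0.0943 ≈ 0.00620; observed = 5/1824 ≈ 0.00274.
Coefficient of coincidence = 0.00274/0.00620 ≈ 0.442.

0.442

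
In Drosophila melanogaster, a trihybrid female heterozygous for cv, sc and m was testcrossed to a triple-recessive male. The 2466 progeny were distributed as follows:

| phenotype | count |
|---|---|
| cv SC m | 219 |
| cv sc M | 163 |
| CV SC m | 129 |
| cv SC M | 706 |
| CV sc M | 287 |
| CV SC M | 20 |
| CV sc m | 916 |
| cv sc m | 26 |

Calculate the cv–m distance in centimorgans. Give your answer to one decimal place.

22.4 centimorgans

The two most frequent reciprocal classes, cv SC M and CV sc m, are the parental types, so the F1 was cv SC M / CV sc m.
The two rarest classes, CV SC M and cv sc m, are the double crossovers. Comparing them with the parentals, only the cv allele has switched, so cv is the middle locus and the order is sc – cv – m.
Crossovers in the cv–m interval produce the single-crossover classes cv SC m and CV sc M (219 + 287 = 506) plus the double crossovers (46).
RF(cv–m) = (506 + 46) / 2466 = 552/2466 = 0.2238 → 22.4 centimorgans.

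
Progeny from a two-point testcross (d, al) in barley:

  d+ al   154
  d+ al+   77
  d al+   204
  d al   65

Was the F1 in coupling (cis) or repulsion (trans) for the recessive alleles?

The two most frequent classes are d+ al (154) and d al+ (204); these are the parental (non-recombinant) types.
So the F1 carried d+ al on one chromosome and d al+ on the other — the recessive alleles are on opposite chromosomes (trans / repulsion).

trans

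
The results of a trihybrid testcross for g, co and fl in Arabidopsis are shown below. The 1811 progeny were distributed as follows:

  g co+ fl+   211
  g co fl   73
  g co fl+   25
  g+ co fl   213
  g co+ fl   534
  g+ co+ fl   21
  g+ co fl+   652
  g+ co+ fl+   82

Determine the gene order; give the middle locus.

g

The two most frequent reciprocal classes, g+ co fl+ and g co+ fl, are the parental types, so the F1 was g+ co fl+ / g co+ fl.
The two rarest classes, g co fl+ and g+ co+ fl, are the double crossovers. Comparing them with the parentals, only the g allele has switched, so g is the middle locus and the order is fl – g – co.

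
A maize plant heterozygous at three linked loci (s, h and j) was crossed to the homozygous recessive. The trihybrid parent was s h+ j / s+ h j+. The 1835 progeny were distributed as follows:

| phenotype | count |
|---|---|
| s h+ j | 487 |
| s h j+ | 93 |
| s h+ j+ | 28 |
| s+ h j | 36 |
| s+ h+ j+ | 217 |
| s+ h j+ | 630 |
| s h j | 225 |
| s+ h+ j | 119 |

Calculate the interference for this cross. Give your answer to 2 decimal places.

0.16

The two rarest classes, s h+ j+ and s+ h j, are the double crossovers. Comparing them with the parentals, only the j allele has switched, so j is the middle locus and the order is h – j – s.
h–j: (442 + 64)/1835 = 0.2757; j–s: (212 + 64)/1835 = 0.1504.
Expected DCO frequency = 0.2757 × 0.1504 ≈ 0.04147; observed = 64/1835 ≈ 0.03488.
Coefficient of coincidence = 0.03488/0.04147 ≈ 0.84; interference = 1 − 0.84 = 0.16.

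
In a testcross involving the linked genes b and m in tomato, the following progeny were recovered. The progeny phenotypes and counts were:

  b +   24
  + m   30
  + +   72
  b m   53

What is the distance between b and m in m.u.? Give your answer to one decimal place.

30.2 m.u.

The two most frequent classes, + + (72) and b m (53), are the parental types, so the F1 was + + / b m.
The recombinant classes are + m and b +: 30 + 24 = 54.
Recombination frequency = 54/179 = 0.3017 ≈ 30.2%, i.e. 30.2 m.u.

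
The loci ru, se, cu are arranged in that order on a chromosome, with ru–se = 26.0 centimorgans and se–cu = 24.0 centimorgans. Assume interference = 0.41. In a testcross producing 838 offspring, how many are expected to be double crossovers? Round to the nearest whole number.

Map distances give recombination frequencies of 0.260 and 0.240 for the two intervals.
With interference 0.41 (so coincidence = 0.59), expected double-crossover frequency = 0.260 × 0.240 × 0.59 = 0.03682.
Expected number = 0.03682 × 838 = 30.85 ≈ 31.

31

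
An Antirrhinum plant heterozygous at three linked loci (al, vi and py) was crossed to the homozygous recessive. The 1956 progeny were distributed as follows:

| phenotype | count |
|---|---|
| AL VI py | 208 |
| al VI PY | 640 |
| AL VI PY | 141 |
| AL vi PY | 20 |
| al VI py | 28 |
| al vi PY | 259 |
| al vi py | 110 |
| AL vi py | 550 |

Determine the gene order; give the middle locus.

The two most frequent reciprocal classes, al VI PY and AL vi py, are the parental types, so the F1 was al VI PY / AL vi py.
The two rarest classes, al VI py and AL vi PY, are the double crossovers. Comparing them with the parentals, only the py allele has switched, so py is the middle locus and the order is vi – py – al.

py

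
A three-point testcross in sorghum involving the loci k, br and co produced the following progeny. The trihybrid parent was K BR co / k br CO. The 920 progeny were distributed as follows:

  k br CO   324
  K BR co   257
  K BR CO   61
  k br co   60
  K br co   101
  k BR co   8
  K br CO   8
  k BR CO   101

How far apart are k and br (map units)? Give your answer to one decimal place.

23.7 map units

The two rarest classes, k BR co and K br CO, are the double crossovers. Comparing them with the parentals, only the k allele has switched, so k is the middle locus and the order is br – k – co.
Crossovers in the br–k interval produce the single-crossover classes K br co and k BR CO (101 + 101 = 202) plus the double crossovers (16).
RF(br–k) = (202 + 16) / 920 = 218/920 = 0.2370 → 23.7 map units.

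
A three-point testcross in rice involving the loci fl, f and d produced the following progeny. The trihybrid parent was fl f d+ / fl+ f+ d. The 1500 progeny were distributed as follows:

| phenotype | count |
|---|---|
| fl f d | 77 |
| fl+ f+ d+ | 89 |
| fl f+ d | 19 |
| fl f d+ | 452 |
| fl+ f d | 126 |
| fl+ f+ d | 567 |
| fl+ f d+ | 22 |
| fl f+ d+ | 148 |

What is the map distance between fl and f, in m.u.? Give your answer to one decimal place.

The two rarest classes, fl+ f d+ and fl f+ d, are the double crossovers. Comparing them with the parentals, only the fl allele has switched, so fl is the middle locus and the order is f – fl – d.
Crossovers in the f–fl interval produce the single-crossover classes fl f+ d+ and fl+ f d (148 + 126 = 274) plus the double crossovers (41).
RF(f–fl) = (274 + 41) / 1500 = 315/1500 = 0.2100 → 21.0 m.u.

21.0 m.u.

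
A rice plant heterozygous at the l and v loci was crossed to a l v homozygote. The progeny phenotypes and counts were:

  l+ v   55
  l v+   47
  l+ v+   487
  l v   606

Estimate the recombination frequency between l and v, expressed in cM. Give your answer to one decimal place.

8.5 cM

The two most frequent classes, l+ v+ (487) and l v (606), are the parental types, so the F1 was l+ v+ / l v.
The recombinant classes are l+ v and l v+: 55 + 47 = 102.
Recombination frequency = 102/1195 = 0.0854 ≈ 8.5%, i.e. 8.5 cM.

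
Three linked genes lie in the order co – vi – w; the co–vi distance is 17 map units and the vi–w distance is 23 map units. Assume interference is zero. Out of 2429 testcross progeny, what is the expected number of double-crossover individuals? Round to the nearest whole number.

95

Map distances give recombination frequencies of 0.170 and 0.230 for the two intervals.
With no interference, expected double-crossover frequency = 0.170 × 0.230 = 0.03910.
Expected number = 0.03910 × 2429 = 94.97 ≈ 95.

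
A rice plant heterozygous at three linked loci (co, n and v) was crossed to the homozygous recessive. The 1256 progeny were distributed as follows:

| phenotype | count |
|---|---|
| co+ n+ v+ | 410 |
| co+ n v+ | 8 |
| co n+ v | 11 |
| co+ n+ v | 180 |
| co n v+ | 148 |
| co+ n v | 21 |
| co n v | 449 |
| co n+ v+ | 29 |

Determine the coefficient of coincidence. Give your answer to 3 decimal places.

0.997

The two most frequent reciprocal classes, co n v and co+ n+ v+, are the parental types, so the F1 was co n v / co+ n+ v+.
The two rarest classes, co n+ v and co+ n v+, are the double crossovers. Comparing them with the parentals, only the n allele has switched, so n is the middle locus and the order is co – n – v.
co–n: (50 + 19)/1256 = 0.0549; n–v: (328 + 19)/1256 = 0.2763.
Expected DCO frequency = 0.0549 × 0.2763 ≈ 0.01517; observed = 19/1256 ≈ 0.01513.
Coefficient of coincidence = 0.01513/0.01517 ≈ 0.997.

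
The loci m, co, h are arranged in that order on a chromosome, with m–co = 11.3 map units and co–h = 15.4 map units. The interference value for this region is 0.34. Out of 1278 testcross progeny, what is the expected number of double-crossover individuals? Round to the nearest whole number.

15

Map distances give recombination frequencies of 0.113 and 0.154 for the two intervals.
With interference 0.34 (so coincidence = 0.66), expected double-crossover frequency = 0.113 × 0.154 × 0.66 = 0.01149.
Expected number = 0.01149 × 1278 = 14.68 ≈ 15.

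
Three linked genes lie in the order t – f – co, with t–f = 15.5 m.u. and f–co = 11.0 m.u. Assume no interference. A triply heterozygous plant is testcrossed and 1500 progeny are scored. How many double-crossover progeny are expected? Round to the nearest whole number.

26

Map distances give recombination frequencies of 0.155 and 0.110 for the two intervals.
With no interference, expected double-crossover frequency = 0.155 × 0.110 = 0.01705.
Expected number = 0.01705 × 1500 = 25.57 ≈ 26.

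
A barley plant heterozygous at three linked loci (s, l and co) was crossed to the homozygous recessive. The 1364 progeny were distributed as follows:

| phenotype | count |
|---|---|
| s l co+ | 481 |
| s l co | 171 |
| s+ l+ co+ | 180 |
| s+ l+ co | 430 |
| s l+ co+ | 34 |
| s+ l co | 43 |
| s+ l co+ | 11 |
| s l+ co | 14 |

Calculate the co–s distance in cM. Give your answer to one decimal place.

27.6 cM

The two most frequent reciprocal classes, s l co+ and s+ l+ co, are the parental types, so the F1 was s l co+ / s+ l+ co.
The two rarest classes, s+ l co+ and s l+ co, are the double crossovers. Comparing them with the parentals, only the s allele has switched, so s is the middle locus and the order is co – s – l.
Crossovers in the co–s interval produce the single-crossover classes s l co and s+ l+ co+ (171 + 180 = 351) plus the double crossovers (25).
RF(co–s) = (351 + 25) / 1364 = 376/1364 = 0.2757 → 27.6 cM.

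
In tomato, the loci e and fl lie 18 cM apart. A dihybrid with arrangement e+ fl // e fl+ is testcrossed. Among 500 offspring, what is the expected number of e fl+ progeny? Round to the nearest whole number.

A map distance of 18 cM corresponds to a recombination frequency of 0.180.
The F1 is e+ fl / e fl+, so e fl+ is a parental gamete class with expected frequency (1 − r)/2 = 0.820/2 = 0.4100.
Expected number = 0.4100 × 500 = 205.00 ≈ 205.

205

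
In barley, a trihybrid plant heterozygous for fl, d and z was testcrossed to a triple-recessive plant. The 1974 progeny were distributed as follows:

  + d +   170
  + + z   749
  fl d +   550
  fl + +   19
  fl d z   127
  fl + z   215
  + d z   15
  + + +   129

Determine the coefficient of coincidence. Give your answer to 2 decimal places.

The two most frequent reciprocal classes, fl d + and + + z, are the parental types, so the F1 was fl d + / + + z.
The two rarest classes, fl + + and + d z, are the double crossovers. Comparing them with the parentals, only the d allele has switched, so d is the middle locus and the order is fl – d – z.
fl–d: (385 + 34)/1974 = 0.2123; d–z: (256 + 34)/1974 = 0.1469.
Expected DCO frequency = 0.2123 × 0.1469 ≈ 0.03119; observed = 34/1974 ≈ 0.01722.
Coefficient of coincidence = 0.01722/0.03119 ≈ 0.55.

0.55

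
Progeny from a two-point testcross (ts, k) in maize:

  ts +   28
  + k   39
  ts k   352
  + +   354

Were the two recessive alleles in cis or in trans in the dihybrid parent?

The two most frequent classes are + + (354) and ts k (352); these are the parental (non-recombinant) types.
So the F1 carried + + on one chromosome and ts k on the other — the recessive alleles are on the same chromosome (cis / coupling).

cis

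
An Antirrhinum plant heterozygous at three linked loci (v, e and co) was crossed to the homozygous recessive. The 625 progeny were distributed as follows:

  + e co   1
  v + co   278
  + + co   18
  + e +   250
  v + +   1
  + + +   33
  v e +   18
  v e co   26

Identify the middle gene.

The two most frequent reciprocal classes, + e + and v + co, are the parental types, so the F1 was + e + / v + co.
The two rarest classes, + e co and v + +, are the double crossovers. Comparing them with the parentals, only the co allele has switched, so co is the middle locus and the order is v – co – e.

co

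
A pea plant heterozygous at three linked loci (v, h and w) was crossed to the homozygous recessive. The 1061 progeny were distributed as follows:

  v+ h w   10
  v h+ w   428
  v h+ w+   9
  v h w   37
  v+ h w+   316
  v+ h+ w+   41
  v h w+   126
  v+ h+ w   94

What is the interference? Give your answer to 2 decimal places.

0.13

The two most frequent reciprocal classes, v+ h w+ and v h+ w, are the parental types, so the F1 was v+ h w+ / v h+ w.
The two rarest classes, v+ h w and v h+ w+, are the double crossovers. Comparing them with the parentals, only the w allele has switched, so w is the middle locus and the order is v – w – h.
v–w: (220 + 19)/1061 = 0.2253; w–h: (78 + 19)/1061 = 0.0914.
Expected DCO frequency = 0.2253 × 0.0914 ≈ 0.02059; observed = 19/1061 ≈ 0.01791.
Coefficient of coincidence = 0.01791/0.02059 ≈ 0.87; interference = 1 − 0.87 = 0.13.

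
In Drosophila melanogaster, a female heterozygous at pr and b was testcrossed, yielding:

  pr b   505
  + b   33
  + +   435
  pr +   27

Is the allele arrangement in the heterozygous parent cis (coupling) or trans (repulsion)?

cis

The two most frequent classes are + + (435) and pr b (505); these are the parental (non-recombinant) types.
So the F1 carried + + on one chromosome and pr b on the other — the recessive alleles are on the same chromosome (cis / coupling).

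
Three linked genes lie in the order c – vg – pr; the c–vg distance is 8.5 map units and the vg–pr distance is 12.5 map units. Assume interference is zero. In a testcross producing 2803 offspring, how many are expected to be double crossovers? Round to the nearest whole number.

30

Map distances give recombination frequencies of 0.085 and 0.125 for the two intervals.
With no interference, expected double-crossover frequency = 0.085 × 0.125 = 0.01063.
Expected number = 0.01063 × 2803 = 29.78 ≈ 30.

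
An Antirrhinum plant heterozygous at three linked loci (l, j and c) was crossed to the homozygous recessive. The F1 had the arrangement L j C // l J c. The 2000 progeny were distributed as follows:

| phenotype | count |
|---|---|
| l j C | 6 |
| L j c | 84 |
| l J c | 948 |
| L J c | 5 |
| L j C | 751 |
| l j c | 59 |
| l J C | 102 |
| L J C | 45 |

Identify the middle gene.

The two rarest classes, l j C and L J c, are the double crossovers. Comparing them with the parentals, only the l allele has switched, so l is the middle locus and the order is c – l – j.

l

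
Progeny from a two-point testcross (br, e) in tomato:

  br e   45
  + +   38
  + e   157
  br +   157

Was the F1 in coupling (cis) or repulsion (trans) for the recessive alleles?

The two most frequent classes are + e (157) and br + (157); these are the parental (non-recombinant) types.
So the F1 carried + e on one chromosome and br + on the other — the recessive alleles are on opposite chromosomes (trans / repulsion).

trans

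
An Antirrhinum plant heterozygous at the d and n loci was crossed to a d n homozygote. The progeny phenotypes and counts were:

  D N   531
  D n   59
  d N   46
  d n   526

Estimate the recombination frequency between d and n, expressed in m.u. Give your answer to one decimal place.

9.0 m.u.

The two most frequent classes, D N (531) and d n (526), are the parental types, so the F1 was D N / d n.
The recombinant classes are D n and d N: 59 + 46 = 105.
Recombination frequency = 105/1162 = 0.0904 ≈ 9.0%, i.e. 9.0 m.u.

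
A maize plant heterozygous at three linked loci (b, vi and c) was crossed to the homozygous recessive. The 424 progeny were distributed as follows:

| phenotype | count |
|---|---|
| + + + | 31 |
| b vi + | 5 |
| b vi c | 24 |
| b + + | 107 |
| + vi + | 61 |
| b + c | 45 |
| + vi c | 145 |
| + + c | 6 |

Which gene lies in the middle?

vi

The two most frequent reciprocal classes, b + + and + vi c, are the parental types, so the F1 was b + + / + vi c.
The two rarest classes, b vi + and + + c, are the double crossovers. Comparing them with the parentals, only the vi allele has switched, so vi is the middle locus and the order is c – vi – b.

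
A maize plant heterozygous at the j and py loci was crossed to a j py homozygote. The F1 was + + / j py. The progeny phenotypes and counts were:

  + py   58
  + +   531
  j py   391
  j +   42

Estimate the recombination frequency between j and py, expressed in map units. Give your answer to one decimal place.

9.8 map units

The recombinant classes are + py and j +: 58 + 42 = 100.
Recombination frequency = 100/1022 = 0.0978 ≈ 9.8%, i.e. 9.8 map units.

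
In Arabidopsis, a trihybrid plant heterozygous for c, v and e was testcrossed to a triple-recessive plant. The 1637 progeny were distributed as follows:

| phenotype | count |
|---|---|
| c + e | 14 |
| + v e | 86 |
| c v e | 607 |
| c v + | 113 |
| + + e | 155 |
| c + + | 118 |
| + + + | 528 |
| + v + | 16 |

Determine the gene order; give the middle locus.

v

The two most frequent reciprocal classes, c v e and + + +, are the parental types, so the F1 was c v e / + + +.
The two rarest classes, c + e and + v +, are the double crossovers. Comparing them with the parentals, only the v allele has switched, so v is the middle locus and the order is e – v – c.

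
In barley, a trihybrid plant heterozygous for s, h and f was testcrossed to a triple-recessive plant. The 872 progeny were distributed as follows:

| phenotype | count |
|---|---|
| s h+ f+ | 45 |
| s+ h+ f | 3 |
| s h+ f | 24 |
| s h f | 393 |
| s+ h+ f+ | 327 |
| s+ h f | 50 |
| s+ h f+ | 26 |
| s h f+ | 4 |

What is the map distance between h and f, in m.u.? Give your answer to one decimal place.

The two most frequent reciprocal classes, s+ h+ f+ and s h f, are the parental types, so the F1 was s+ h+ f+ / s h f.
The two rarest classes, s+ h+ f and s h f+, are the double crossovers. Comparing them with the parentals, only the f allele has switched, so f is the middle locus and the order is s – f – h.
Crossovers in the f–h interval produce the single-crossover classes s+ h f+ and s h+ f (26 + 24 = 50) plus the double crossovers (7).
RF(f–h) = (50 + 7) / 872 = 57/872 = 0.0654 → 6.5 m.u.

6.5 m.u.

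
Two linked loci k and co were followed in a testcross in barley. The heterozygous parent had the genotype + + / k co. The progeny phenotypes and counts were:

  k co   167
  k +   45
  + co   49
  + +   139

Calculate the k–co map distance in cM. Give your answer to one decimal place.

The recombinant classes are + co and k +: 49 + 45 = 94.
Recombination frequency = 94/400 = 0.2350 ≈ 23.5%, i.e. 23.5 cM.

23.5 cM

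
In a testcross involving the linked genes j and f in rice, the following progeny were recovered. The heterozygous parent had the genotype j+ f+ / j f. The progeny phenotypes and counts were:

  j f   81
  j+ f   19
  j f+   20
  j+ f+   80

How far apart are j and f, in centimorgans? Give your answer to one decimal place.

The recombinant classes are j+ f and j f+: 19 + 20 = 39.
Recombination frequency = 39/200 = 0.1950 ≈ 19.5%, i.e. 19.5 centimorgans.

19.5 centimorgans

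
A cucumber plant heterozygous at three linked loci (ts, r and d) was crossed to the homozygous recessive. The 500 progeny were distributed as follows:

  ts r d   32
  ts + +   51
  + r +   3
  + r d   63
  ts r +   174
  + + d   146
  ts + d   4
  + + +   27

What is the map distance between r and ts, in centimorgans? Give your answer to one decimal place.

24.2 centimorgans

The two most frequent reciprocal classes, ts r + and + + d, are the parental types, so the F1 was ts r + / + + d.
The two rarest classes, + r + and ts + d, are the double crossovers. Comparing them with the parentals, only the ts allele has switched, so ts is the middle locus and the order is r – ts – d.
Crossovers in the r–ts interval produce the single-crossover classes ts + + and + r d (51 + 63 = 114) plus the double crossovers (7).
RF(r–ts) = (114 + 7) / 500 = 121/500 = 0.2420 → 24.2 centimorgans.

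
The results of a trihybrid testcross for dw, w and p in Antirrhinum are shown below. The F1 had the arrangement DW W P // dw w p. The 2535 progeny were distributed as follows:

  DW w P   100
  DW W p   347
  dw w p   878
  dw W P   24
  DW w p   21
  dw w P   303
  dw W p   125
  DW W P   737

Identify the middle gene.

dw

The two rarest classes, dw W P and DW w p, are the double crossovers. Comparing them with the parentals, only the dw allele has switched, so dw is the middle locus and the order is p – dw – w.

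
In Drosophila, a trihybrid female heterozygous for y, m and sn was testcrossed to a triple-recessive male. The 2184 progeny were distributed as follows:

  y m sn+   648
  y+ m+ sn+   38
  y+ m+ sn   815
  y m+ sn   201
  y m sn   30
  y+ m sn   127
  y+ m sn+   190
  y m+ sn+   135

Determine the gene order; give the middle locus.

sn

The two most frequent reciprocal classes, y m sn+ and y+ m+ sn, are the parental types, so the F1 was y m sn+ / y+ m+ sn.
The two rarest classes, y m sn and y+ m+ sn+, are the double crossovers. Comparing them with the parentals, only the sn allele has switched, so sn is the middle locus and the order is m – sn – y.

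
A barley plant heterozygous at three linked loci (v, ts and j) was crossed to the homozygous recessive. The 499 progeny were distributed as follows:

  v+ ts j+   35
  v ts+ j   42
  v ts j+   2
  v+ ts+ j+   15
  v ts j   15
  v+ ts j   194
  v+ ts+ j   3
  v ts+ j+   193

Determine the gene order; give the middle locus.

ts

The two most frequent reciprocal classes, v ts+ j+ and v+ ts j, are the parental types, so the F1 was v ts+ j+ / v+ ts j.
The two rarest classes, v ts j+ and v+ ts+ j, are the double crossovers. Comparing them with the parentals, only the ts allele has switched, so ts is the middle locus and the order is v – ts – j.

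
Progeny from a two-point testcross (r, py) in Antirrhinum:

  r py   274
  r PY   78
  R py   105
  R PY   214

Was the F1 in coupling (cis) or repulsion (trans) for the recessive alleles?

cis

The two most frequent classes are R PY (214) and r py (274); these are the parental (non-recombinant) types.
So the F1 carried R PY on one chromosome and r py on the other — the recessive alleles are on the same chromosome (cis / coupling).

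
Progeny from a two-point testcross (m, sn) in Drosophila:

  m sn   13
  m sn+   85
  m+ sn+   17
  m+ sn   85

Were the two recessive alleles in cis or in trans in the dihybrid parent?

The two most frequent classes are m+ sn (85) and m sn+ (85); these are the parental (non-recombinant) types.
So the F1 carried m+ sn on one chromosome and m sn+ on the other — the recessive alleles are on opposite chromosomes (trans / repulsion).

trans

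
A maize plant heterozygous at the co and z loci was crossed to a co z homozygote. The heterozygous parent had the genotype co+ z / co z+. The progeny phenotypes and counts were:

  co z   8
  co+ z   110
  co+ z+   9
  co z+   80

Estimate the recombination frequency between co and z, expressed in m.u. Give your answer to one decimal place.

The recombinant classes are co+ z+ and co z: 9 + 8 = 17.
Recombination frequency = 17/207 = 0.0821 ≈ 8.2%, i.e. 8.2 m.u.

8.2 m.u.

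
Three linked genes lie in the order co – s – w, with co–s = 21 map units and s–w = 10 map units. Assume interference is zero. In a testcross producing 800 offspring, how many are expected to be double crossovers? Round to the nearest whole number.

17

Map distances give recombination frequencies of 0.210 and 0.100 for the two intervals.
With no interference, expected double-crossover frequency = 0.210 × 0.100 = 0.02100.
Expected number = 0.02100 × 800 = 16.80 ≈ 17.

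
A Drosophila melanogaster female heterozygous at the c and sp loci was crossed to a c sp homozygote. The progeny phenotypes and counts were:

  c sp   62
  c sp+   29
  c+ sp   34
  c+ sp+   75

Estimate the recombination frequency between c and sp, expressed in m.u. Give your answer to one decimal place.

The two most frequent classes, c+ sp+ (75) and c sp (62), are the parental types, so the F1 was c+ sp+ / c sp.
The recombinant classes are c+ sp and c sp+: 34 + 29 = 63.
Recombination frequency = 63/200 = 0.3150 ≈ 31.5%, i.e. 31.5 m.u.

31.5 m.u.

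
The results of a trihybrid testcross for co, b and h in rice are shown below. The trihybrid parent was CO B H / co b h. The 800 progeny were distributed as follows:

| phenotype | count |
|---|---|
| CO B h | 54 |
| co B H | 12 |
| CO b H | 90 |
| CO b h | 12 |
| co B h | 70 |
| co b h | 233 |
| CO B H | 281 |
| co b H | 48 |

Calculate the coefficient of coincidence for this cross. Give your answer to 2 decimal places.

The two rarest classes, co B H and CO b h, are the double crossovers. Comparing them with the parentals, only the co allele has switched, so co is the middle locus and the order is b – co – h.
b–co: (160 + 24)/800 = 0.2300; co–h: (102 + 24)/800 = 0.1575.
Expected DCO frequency = 0.2300 × 0.1575 ≈ 0.03623; observed = 24/800 ≈ 0.03000.
Coefficient of coincidence = 0.03000/0.03623 ≈ 0.83.

0.83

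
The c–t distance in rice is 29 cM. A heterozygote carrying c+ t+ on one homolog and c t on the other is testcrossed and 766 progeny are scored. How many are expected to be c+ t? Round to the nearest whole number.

A map distance of 29 cM corresponds to a recombination frequency of 0.290.
The F1 is c+ t+ / c t, so c+ t is a recombinant gamete class with expected frequency r/2 = 0.290/2 = 0.1450.
Expected number = 0.1450 × 766 = 111.07 ≈ 111.

111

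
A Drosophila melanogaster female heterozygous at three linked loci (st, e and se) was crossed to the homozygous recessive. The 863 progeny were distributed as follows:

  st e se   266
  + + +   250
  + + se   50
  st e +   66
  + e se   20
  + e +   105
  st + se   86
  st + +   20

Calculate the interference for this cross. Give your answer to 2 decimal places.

The two most frequent reciprocal classes, st e se and + + +, are the parental types, so the F1 was st e se / + + +.
The two rarest classes, + e se and st + +, are the double crossovers. Comparing them with the parentals, only the st allele has switched, so st is the middle locus and the order is se – st – e.
se–st: (116 + 40)/863 = 0.1808; st–e: (191 + 40)/863 = 0.2677.
Expected DCO frequency = 0.1808 × 0.2677 ≈ 0.04840; observed = 40/863 ≈ 0.04635.
Coefficient of coincidence = 0.04635/0.04840 ≈ 0.96; interference = 1 − 0.96 = 0.04.

0.04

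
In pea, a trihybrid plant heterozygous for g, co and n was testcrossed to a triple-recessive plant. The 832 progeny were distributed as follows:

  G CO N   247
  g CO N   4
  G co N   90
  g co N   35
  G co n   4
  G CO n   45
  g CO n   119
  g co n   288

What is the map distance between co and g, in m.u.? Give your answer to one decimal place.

26.1 m.u.

The two most frequent reciprocal classes, G CO N and g co n, are the parental types, so the F1 was G CO N / g co n.
The two rarest classes, g CO N and G co n, are the double crossovers. Comparing them with the parentals, only the g allele has switched, so g is the middle locus and the order is co – g – n.
Crossovers in the co–g interval produce the single-crossover classes G co N and g CO n (90 + 119 = 209) plus the double crossovers (8).
RF(co–g) = (209 + 8) / 832 = 217/832 = 0.2608 → 26.1 m.u.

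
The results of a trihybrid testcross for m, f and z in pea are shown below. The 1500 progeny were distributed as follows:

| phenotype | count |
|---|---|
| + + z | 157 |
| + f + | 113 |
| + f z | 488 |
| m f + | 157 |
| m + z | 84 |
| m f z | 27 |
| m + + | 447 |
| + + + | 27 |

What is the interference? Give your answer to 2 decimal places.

The two most frequent reciprocal classes, m + + and + f z, are the parental types, so the F1 was m + + / + f z.
The two rarest classes, + + + and m f z, are the double crossovers. Comparing them with the parentals, only the m allele has switched, so m is the middle locus and the order is f – m – z.
f–m: (314 + 54)/1500 = 0.2453; m–z: (197 + 54)/1500 = 0.1673.
Expected DCO frequency = 0.2453 × 0.1673 ≈ 0.04104; observed = 54/1500 ≈ 0.03600.
Coefficient of coincidence = 0.03600/0.04104 ≈ 0.88; interference = 1 − 0.88 = 0.12.

0.12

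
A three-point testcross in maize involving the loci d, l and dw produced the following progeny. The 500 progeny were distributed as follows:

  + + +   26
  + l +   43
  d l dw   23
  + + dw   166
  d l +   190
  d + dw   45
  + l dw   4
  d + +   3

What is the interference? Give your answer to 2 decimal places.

The two most frequent reciprocal classes, + + dw and d l +, are the parental types, so the F1 was + + dw / d l +.
The two rarest classes, + l dw and d + +, are the double crossovers. Comparing them with the parentals, only the l allele has switched, so l is the middle locus and the order is d – l – dw.
d–l: (88 + 7)/500 = 0.1900; l–dw: (49 + 7)/500 = 0.1120.
Expected DCO frequency = 0.1900 × 0.1120 ≈ 0.02128; observed = 7/500 ≈ 0.01400.
Coefficient of coincidence = 0.01400/0.02128 ≈ 0.66; interference = 1 − 0.66 = 0.34.

0.34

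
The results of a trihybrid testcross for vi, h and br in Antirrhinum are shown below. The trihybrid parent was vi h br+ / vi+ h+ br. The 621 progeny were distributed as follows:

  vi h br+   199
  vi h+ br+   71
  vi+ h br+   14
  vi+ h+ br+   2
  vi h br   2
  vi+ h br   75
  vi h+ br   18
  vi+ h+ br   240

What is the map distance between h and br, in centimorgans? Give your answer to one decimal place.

The two rarest classes, vi h br and vi+ h+ br+, are the double crossovers. Comparing them with the parentals, only the br allele has switched, so br is the middle locus and the order is vi – br – h.
Crossovers in the br–h interval produce the single-crossover classes vi h+ br+ and vi+ h br (71 + 75 = 146) plus the double crossovers (4).
RF(br–h) = (146 + 4) / 621 = 150/621 = 0.2415 → 24.2 centimorgans.

24.2 centimorgans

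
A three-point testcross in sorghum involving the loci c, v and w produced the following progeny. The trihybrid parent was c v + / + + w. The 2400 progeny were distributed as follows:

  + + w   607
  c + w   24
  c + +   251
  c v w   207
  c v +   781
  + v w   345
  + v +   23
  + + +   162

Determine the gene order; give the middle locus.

c

The two rarest classes, + v + and c + w, are the double crossovers. Comparing them with the parentals, only the c allele has switched, so c is the middle locus and the order is w – c – v.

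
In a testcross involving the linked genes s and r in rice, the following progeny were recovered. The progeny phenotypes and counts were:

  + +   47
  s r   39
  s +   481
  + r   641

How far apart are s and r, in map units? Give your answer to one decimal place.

7.1 map units

The two most frequent classes, + r (641) and s + (481), are the parental types, so the F1 was + r / s +.
The recombinant classes are + + and s r: 47 + 39 = 86.
Recombination frequency = 86/1208 = 0.0712 ≈ 7.1%, i.e. 7.1 map units.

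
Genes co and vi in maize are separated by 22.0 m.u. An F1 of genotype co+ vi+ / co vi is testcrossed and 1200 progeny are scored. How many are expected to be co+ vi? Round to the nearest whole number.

A map distance of 22.0 m.u. corresponds to a recombination frequency of 0.220.
The F1 is co+ vi+ / co vi, so co+ vi is a recombinant gamete class with expected frequency r/2 = 0.220/2 = 0.1100.
Expected number = 0.1100 × 1200 = 132.00 ≈ 132.

132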